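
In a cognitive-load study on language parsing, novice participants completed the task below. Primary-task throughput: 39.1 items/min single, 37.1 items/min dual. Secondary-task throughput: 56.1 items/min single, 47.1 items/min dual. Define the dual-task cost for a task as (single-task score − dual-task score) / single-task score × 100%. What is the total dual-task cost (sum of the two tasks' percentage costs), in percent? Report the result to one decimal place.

21.2

Primary cost = (39.1 − 37.1) / 39.1 × 100% = 5.1151%.
Secondary cost = (56.1 − 47.1) / 56.1 × 100% = 16.0428%.
Total = 5.1151% + 16.0428% = 21.1579% ≈ 21.2%.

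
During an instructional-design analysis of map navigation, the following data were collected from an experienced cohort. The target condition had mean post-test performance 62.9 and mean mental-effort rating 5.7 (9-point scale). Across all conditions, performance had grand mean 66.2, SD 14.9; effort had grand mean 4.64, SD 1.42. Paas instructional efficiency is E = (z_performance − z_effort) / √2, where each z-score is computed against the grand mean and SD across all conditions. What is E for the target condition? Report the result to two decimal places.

z_performance = (62.9 − 66.2) / 14.9 = -3.3000 / 14.9 = -0.2215.
z_effort = (5.7 − 4.64) / 1.42 = 1.0600 / 1.42 = 0.7465.
z_P − z_E = -0.2215 − 0.7465 = -0.9680.
E = -0.9680 / √2 = -0.9680 / 1.41421 = -0.6845 ≈ -0.68.

-0.68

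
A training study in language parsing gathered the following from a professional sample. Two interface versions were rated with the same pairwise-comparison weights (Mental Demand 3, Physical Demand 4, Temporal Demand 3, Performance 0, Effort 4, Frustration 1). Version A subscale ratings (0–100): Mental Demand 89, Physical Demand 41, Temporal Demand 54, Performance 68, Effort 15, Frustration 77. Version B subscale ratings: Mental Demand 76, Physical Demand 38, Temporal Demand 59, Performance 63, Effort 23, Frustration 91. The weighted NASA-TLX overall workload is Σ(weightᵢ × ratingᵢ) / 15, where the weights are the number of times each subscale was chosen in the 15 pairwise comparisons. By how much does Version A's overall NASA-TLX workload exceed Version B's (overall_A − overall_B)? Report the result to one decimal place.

-0.7

Version A weighted sum = 3·89 + 4·41 + 3·54 + 0·68 + 4·15 + 1·77 = 267 + 164 + 162 + 0 + 60 + 77 = 730; overall_A = 730/15 = 48.6667.
Version B weighted sum = 3·76 + 4·38 + 3·59 + 0·63 + 4·23 + 1·91 = 228 + 152 + 177 + 0 + 92 + 91 = 740; overall_B = 740/15 = 49.3333.
Difference = 48.6667 − 49.3333 = -0.6666 ≈ -0.7.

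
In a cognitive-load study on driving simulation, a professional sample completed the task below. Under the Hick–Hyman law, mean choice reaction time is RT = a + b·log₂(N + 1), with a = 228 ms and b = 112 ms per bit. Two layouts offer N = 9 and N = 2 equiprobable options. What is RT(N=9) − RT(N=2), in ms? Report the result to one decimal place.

194.5

RT(9) = 228 + 112·log₂(10) = 228 + 112·3.3219 = 600.0528 ms.
RT(2) = 228 + 112·log₂(3) = 228 + 112·1.5850 = 405.5200 ms.
Difference = 600.0528 − 405.5200 = 194.5328 ≈ 194.5 ms.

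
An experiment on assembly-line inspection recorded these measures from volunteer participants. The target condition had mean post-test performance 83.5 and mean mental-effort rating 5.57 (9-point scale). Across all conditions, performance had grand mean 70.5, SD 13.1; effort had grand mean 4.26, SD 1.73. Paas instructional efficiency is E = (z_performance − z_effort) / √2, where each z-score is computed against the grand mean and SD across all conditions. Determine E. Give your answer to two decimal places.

z_performance = (83.5 − 70.5) / 13.1 = 13.0000 / 13.1 = 0.9924.
z_effort = (5.57 − 4.26) / 1.73 = 1.3100 / 1.73 = 0.7572.
z_P − z_E = 0.9924 − 0.7572 = 0.2352.
E = 0.2352 / √2 = 0.2352 / 1.41421 = 0.1663 ≈ 0.17.

0.17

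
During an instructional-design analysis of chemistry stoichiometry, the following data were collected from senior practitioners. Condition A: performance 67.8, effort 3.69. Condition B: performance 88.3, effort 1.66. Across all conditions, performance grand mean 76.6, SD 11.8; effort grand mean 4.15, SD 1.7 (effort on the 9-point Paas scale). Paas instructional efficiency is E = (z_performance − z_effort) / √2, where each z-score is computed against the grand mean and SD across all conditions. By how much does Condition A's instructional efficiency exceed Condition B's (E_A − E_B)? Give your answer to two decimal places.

-2.07

Condition A: z_P = (67.8 − 76.6)/11.8 = -0.7458; z_E = (3.69 − 4.15)/1.7 = -0.2706; E_A = (-0.7458 − (-0.2706))/√2 = -0.3360.
Condition B: z_P = (88.3 − 76.6)/11.8 = 0.9915; z_E = (1.66 − 4.15)/1.7 = -1.4647; E_B = (0.9915 − (-1.4647))/√2 = 1.7368.
E_A − E_B = -0.3360 − 1.7368 = -2.0728 ≈ -2.07.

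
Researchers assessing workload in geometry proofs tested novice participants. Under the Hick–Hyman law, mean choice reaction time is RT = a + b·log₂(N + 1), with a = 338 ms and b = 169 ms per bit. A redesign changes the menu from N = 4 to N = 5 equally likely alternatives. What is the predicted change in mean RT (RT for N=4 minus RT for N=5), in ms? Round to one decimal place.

-44.5

RT(4) = 338 + 169·log₂(5) = 338 + 169·2.3219 = 730.4011 ms.
RT(5) = 338 + 169·log₂(6) = 338 + 169·2.5850 = 774.8650 ms.
Difference = 730.4011 − 774.8650 = -44.4639 ≈ -44.5 ms.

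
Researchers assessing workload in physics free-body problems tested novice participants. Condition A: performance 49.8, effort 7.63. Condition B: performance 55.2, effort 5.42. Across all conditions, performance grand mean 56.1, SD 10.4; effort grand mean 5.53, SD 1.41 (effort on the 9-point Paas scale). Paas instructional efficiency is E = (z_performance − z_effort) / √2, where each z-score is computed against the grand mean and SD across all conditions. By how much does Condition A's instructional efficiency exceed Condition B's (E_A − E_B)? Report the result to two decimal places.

-1.48

Condition A: z_P = (49.8 − 56.1)/10.4 = -0.6058; z_E = (7.63 − 5.53)/1.41 = 1.4894; E_A = (-0.6058 − 1.4894)/√2 = -1.4815.
Condition B: z_P = (55.2 − 56.1)/10.4 = -0.0865; z_E = (5.42 − 5.53)/1.41 = -0.0780; E_B = (-0.0865 − (-0.0780))/√2 = -0.0060.
E_A − E_B = -1.4815 − (-0.0060) = -1.4755 ≈ -1.48.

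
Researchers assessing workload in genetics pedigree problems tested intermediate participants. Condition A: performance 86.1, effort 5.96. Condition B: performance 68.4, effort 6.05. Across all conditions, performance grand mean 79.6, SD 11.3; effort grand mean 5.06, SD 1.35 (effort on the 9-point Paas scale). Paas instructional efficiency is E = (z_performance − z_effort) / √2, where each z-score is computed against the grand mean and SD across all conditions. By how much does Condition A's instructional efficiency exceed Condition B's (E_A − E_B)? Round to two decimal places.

1.15

Condition A: z_P = (86.1 − 79.6)/11.3 = 0.5752; z_E = (5.96 − 5.06)/1.35 = 0.6667; E_A = (0.5752 − 0.6667)/√2 = -0.0647.
Condition B: z_P = (68.4 − 79.6)/11.3 = -0.9912; z_E = (6.05 − 5.06)/1.35 = 0.7333; E_B = (-0.9912 − 0.7333)/√2 = -1.2194.
E_A − E_B = -0.0647 − (-1.2194) = 1.1547 ≈ 1.15.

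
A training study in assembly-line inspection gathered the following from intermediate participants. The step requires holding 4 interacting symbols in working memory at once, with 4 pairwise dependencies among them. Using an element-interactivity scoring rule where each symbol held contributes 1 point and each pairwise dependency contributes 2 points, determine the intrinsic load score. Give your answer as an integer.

Element contribution: 4 × 1 = 4.
Interaction contribution: 4 × 2 = 8.
Intrinsic load = 4 + 8 = 12.

12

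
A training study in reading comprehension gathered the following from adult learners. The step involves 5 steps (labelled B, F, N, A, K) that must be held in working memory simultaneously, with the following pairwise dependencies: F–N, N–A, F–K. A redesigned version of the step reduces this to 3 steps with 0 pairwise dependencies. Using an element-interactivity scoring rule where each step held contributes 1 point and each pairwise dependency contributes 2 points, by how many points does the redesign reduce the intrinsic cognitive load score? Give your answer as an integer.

Original: 5 × 1 + 3 × 2 = 5 + 6 = 11.
Redesigned: 3 × 1 + 0 × 2 = 3 + 0 = 3.
Reduction = 11 − 3 = 8.

8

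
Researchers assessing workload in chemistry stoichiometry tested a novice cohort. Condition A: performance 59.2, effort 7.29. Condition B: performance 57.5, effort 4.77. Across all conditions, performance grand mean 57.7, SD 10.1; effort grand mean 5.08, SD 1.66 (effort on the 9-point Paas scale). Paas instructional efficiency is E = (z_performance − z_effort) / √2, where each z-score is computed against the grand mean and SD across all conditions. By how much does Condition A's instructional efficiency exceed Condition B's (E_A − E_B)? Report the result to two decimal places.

-0.95

Condition A: z_P = (59.2 − 57.7)/10.1 = 0.1485; z_E = (7.29 − 5.08)/1.66 = 1.3313; E_A = (0.1485 − 1.3313)/√2 = -0.8364.
Condition B: z_P = (57.5 − 57.7)/10.1 = -0.0198; z_E = (4.77 − 5.08)/1.66 = -0.1867; E_B = (-0.0198 − (-0.1867))/√2 = 0.1180.
E_A − E_B = -0.8364 − 0.1180 = -0.9544 ≈ -0.95.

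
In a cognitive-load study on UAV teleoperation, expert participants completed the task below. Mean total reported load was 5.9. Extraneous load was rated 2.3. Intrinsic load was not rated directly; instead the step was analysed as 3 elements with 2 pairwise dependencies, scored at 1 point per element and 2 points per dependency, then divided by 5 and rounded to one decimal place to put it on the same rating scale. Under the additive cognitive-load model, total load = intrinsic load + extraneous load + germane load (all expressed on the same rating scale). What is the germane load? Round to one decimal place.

Intrinsic (element-interactivity): (3 × 1 + 2 × 2) / 5 = 7 / 5 = 1.4000 → 1.4.
germane load = total − intrinsic − extraneous
             = 5.9 − 1.4 − 2.3 = 2.2.

2.2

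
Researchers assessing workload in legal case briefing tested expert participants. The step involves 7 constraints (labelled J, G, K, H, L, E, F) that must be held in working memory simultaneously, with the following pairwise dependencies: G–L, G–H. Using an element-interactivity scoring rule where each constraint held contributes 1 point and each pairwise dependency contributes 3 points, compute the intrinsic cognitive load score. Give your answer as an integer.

Count of constraints held simultaneously: 7.
Count of pairwise dependencies listed: 2.
Element contribution: 7 × 1 = 7.
Interaction contribution: 2 × 3 = 6.
Intrinsic load = 7 + 6 = 13.

13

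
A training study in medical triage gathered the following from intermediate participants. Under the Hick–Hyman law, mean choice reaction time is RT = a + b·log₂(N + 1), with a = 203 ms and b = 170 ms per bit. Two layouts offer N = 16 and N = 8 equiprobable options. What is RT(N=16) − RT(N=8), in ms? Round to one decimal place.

156.0

RT(16) = 203 + 170·log₂(17) = 203 + 170·4.0875 = 897.8750 ms.
RT(8) = 203 + 170·log₂(9) = 203 + 170·3.1699 = 741.8830 ms.
Difference = 897.8750 − 741.8830 = 155.9920 ≈ 156.0 ms.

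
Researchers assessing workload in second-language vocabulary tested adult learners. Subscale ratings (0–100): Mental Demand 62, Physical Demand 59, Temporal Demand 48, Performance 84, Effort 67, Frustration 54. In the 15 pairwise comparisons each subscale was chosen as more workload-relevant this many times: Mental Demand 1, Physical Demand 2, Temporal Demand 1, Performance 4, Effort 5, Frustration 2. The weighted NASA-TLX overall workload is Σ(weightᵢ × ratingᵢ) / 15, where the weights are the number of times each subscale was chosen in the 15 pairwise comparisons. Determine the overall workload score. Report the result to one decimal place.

67.1

The tallies are the weights (they sum to 15).
Weighted sum = 1·62 + 2·59 + 1·48 + 4·84 + 5·67 + 2·54
            = 62 + 118 + 48 + 336 + 335 + 108 = 1007.
Overall workload = 1007 / 15 = 67.1333 ≈ 67.1.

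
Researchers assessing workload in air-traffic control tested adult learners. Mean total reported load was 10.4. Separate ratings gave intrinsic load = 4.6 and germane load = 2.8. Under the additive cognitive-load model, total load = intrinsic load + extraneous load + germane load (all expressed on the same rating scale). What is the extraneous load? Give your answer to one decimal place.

3.0

extraneous load = total − intrinsic − germane
             = 10.4 − 4.6 − 2.8 = 3.0.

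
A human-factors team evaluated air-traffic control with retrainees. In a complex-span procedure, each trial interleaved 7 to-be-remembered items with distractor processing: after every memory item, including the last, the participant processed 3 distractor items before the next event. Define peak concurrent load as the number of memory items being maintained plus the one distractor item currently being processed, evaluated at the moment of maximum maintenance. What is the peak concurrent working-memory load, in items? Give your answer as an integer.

Maintenance is greatest during the distractor(s) after memory item 7: all 7 memory items are being held.
One distractor item is concurrently being processed.
Peak concurrent load = 7 + 1 = 8 items.

8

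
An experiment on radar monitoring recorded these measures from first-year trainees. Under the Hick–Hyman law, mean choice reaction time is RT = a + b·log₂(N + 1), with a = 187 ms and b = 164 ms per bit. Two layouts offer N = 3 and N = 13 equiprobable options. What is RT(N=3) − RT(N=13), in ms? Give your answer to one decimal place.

-296.4

RT(3) = 187 + 164·log₂(4) = 187 + 164·2.0000 = 515.0000 ms.
RT(13) = 187 + 164·log₂(14) = 187 + 164·3.8074 = 811.4136 ms.
Difference = 515.0000 − 811.4136 = -296.4136 ≈ -296.4 ms.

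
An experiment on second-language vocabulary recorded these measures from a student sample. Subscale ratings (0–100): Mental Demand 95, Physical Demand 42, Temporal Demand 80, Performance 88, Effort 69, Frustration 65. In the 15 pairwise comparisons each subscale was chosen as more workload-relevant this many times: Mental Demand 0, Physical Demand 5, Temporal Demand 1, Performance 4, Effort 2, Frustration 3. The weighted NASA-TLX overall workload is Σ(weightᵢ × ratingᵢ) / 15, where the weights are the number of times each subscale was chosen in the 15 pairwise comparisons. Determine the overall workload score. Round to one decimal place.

65.0

The tallies are the weights (they sum to 15).
Weighted sum = 0·95 + 5·42 + 1·80 + 4·88 + 2·69 + 3·65
            = 0 + 210 + 80 + 352 + 138 + 195 = 975.
Overall workload = 975 / 15 = 65.0000 ≈ 65.0.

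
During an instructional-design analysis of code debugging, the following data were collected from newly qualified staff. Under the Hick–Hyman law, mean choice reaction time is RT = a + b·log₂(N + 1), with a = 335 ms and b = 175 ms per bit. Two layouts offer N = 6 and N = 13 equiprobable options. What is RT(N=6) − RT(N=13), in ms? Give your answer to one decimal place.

-175.0

RT(6) = 335 + 175·log₂(7) = 335 + 175·2.8074 = 826.2950 ms.
RT(13) = 335 + 175·log₂(14) = 335 + 175·3.8074 = 1001.2950 ms.
Difference = 826.2950 − 1001.2950 = -175.0000 ≈ -175.0 ms.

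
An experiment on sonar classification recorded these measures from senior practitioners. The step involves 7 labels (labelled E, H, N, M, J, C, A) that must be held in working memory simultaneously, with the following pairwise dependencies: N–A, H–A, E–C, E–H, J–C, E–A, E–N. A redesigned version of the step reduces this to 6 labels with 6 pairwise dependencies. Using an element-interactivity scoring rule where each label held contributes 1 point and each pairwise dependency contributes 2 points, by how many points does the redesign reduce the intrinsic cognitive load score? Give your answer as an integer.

Original: 7 × 1 + 7 × 2 = 7 + 14 = 21.
Redesigned: 6 × 1 + 6 × 2 = 6 + 12 = 18.
Reduction = 21 − 18 = 3.

3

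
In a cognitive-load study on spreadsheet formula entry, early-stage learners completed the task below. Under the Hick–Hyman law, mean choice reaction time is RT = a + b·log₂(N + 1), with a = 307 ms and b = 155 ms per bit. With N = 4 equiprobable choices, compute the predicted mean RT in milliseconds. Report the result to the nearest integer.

667

log₂(4 + 1) = log₂(5) = 2.3219.
RT = 307 + 155 × 2.3219 = 307 + 359.8945 = 666.8945 ms.
≈ 667 ms.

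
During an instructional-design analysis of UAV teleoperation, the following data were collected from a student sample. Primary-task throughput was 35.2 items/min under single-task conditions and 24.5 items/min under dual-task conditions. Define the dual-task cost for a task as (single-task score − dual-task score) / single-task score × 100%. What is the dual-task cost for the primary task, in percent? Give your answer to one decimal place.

Cost = (35.2 − 24.5) / 35.2 × 100%
     = 10.7000 / 35.2 × 100% = 30.3977%.
≈ 30.4%.

30.4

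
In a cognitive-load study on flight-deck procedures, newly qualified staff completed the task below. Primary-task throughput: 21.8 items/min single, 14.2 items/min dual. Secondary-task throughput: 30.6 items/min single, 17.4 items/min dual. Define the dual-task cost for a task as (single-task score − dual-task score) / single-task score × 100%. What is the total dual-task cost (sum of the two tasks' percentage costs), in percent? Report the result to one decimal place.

Primary cost = (21.8 − 14.2) / 21.8 × 100% = 34.8624%.
Secondary cost = (30.6 − 17.4) / 30.6 × 100% = 43.1373%.
Total = 34.8624% + 43.1373% = 77.9997% ≈ 78.0%.

78.0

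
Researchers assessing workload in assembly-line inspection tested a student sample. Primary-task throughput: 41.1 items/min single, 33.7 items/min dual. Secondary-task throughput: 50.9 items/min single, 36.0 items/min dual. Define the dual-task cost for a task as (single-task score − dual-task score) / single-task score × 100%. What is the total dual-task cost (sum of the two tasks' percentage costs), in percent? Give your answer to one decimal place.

Primary cost = (41.1 − 33.7) / 41.1 × 100% = 18.0049%.
Secondary cost = (50.9 − 36.0) / 50.9 × 100% = 29.2731%.
Total = 18.0049% + 29.2731% = 47.2780% ≈ 47.3%.

47.3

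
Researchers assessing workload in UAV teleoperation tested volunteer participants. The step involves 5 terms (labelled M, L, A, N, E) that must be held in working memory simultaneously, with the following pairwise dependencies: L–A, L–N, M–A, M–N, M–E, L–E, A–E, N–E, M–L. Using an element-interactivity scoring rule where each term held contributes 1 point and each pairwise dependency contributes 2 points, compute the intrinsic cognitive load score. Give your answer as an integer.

23

Count of terms held simultaneously: 5.
Count of pairwise dependencies listed: 9.
Element contribution: 5 × 1 = 5.
Interaction contribution: 9 × 2 = 18.
Intrinsic load = 5 + 18 = 23.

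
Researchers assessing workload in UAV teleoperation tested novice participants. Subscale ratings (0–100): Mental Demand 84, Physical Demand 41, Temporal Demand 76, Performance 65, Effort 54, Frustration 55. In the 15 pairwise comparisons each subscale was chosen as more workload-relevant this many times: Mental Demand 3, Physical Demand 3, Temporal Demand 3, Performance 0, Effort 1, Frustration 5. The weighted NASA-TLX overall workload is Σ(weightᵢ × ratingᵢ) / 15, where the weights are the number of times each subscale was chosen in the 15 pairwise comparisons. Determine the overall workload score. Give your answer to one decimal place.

The tallies are the weights (they sum to 15).
Weighted sum = 3·84 + 3·41 + 3·76 + 0·65 + 1·54 + 5·55
            = 252 + 123 + 228 + 0 + 54 + 275 = 932.
Overall workload = 932 / 15 = 62.1333 ≈ 62.1.

62.1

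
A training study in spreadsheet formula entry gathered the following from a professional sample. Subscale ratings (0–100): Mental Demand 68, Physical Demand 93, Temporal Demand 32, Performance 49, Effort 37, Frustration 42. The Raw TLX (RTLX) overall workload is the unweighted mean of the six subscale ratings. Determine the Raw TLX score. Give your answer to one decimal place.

53.5

Sum of ratings = 68 + 93 + 32 + 49 + 37 + 42 = 321.
RTLX = 321 / 6 = 53.5000 ≈ 53.5.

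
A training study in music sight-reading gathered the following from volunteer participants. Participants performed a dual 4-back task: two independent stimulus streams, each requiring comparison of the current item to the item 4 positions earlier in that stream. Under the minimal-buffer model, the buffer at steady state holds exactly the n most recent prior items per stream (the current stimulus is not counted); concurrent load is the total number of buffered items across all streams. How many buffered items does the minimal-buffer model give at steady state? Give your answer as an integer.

Each stream's buffer holds its 4 most recent prior items.
Two independent streams: 2 × 4 = 8 buffered items at steady state.

8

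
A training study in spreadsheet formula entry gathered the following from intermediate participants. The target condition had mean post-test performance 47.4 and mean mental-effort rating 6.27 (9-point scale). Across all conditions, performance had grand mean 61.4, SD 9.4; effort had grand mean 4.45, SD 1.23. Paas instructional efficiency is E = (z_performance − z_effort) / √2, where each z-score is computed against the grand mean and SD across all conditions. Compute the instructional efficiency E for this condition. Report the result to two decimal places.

z_performance = (47.4 − 61.4) / 9.4 = -14.0000 / 9.4 = -1.4894.
z_effort = (6.27 − 4.45) / 1.23 = 1.8200 / 1.23 = 1.4797.
z_P − z_E = -1.4894 − 1.4797 = -2.9691.
E = -2.9691 / √2 = -2.9691 / 1.41421 = -2.0995 ≈ -2.10.

-2.10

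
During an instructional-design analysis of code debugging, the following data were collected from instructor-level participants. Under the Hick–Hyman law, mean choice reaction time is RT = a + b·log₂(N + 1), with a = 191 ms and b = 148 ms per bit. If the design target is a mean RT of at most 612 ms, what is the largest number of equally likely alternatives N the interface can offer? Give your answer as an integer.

6

Set 191 + 148·log₂(N + 1) ≤ 612.
log₂(N + 1) ≤ (612 − 191) / 148 = 2.8446.
N + 1 ≤ 2^2.8446 = 7.1831.
N ≤ 6.1831, so the largest integer N is 6.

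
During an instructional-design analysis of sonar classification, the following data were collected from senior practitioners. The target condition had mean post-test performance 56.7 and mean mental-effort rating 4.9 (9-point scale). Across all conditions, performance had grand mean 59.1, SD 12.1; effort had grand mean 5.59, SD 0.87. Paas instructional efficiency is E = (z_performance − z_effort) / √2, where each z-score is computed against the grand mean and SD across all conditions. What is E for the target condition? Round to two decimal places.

0.42

z_performance = (56.7 − 59.1) / 12.1 = -2.4000 / 12.1 = -0.1983.
z_effort = (4.9 − 5.59) / 0.87 = -0.6900 / 0.87 = -0.7931.
z_P − z_E = -0.1983 − (-0.7931) = 0.5948.
E = 0.5948 / √2 = 0.5948 / 1.41421 = 0.4206 ≈ 0.42.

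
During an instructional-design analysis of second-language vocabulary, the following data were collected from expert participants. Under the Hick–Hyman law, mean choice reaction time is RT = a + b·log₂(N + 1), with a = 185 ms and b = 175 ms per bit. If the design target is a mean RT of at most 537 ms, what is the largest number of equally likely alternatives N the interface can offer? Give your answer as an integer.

3

Set 185 + 175·log₂(N + 1) ≤ 537.
log₂(N + 1) ≤ (537 − 185) / 175 = 2.0114.
N + 1 ≤ 2^2.0114 = 4.0317.
N ≤ 3.0317, so the largest integer N is 3.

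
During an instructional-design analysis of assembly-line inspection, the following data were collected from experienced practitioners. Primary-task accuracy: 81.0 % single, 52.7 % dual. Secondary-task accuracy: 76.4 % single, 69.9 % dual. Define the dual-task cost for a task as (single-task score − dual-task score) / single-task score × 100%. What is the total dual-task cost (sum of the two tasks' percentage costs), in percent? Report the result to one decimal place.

Primary cost = (81.0 − 52.7) / 81.0 × 100% = 34.9383%.
Secondary cost = (76.4 − 69.9) / 76.4 × 100% = 8.5079%.
Total = 34.9383% + 8.5079% = 43.4462% ≈ 43.4%.

43.4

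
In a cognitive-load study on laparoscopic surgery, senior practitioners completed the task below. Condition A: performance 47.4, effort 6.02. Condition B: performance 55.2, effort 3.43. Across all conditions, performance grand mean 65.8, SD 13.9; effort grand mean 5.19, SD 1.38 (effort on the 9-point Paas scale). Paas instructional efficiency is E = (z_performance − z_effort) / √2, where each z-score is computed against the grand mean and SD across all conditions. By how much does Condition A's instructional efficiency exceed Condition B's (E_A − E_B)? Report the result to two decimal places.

Condition A: z_P = (47.4 − 65.8)/13.9 = -1.3237; z_E = (6.02 − 5.19)/1.38 = 0.6014; E_A = (-1.3237 − 0.6014)/√2 = -1.3613.
Condition B: z_P = (55.2 − 65.8)/13.9 = -0.7626; z_E = (3.43 − 5.19)/1.38 = -1.2754; E_B = (-0.7626 − (-1.2754))/√2 = 0.3626.
E_A − E_B = -1.3613 − 0.3626 = -1.7239 ≈ -1.72.

-1.72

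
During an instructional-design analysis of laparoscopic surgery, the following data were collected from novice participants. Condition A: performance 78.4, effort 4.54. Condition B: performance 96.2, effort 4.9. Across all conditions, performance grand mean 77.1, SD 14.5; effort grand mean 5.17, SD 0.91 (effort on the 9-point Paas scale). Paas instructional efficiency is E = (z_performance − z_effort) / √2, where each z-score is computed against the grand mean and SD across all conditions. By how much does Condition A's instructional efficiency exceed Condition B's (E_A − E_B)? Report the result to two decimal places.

-0.59

Condition A: z_P = (78.4 − 77.1)/14.5 = 0.0897; z_E = (4.54 − 5.17)/0.91 = -0.6923; E_A = (0.0897 − (-0.6923))/√2 = 0.5530.
Condition B: z_P = (96.2 − 77.1)/14.5 = 1.3172; z_E = (4.9 − 5.17)/0.91 = -0.2967; E_B = (1.3172 − (-0.2967))/√2 = 1.1412.
E_A − E_B = 0.5530 − 1.1412 = -0.5882 ≈ -0.59.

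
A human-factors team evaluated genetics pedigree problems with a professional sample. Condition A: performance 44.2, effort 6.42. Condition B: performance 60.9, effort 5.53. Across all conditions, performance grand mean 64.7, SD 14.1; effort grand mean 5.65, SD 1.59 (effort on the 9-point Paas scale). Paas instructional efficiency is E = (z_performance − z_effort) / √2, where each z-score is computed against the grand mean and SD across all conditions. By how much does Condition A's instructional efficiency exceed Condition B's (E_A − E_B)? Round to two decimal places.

Condition A: z_P = (44.2 − 64.7)/14.1 = -1.4539; z_E = (6.42 − 5.65)/1.59 = 0.4843; E_A = (-1.4539 − 0.4843)/√2 = -1.3705.
Condition B: z_P = (60.9 − 64.7)/14.1 = -0.2695; z_E = (5.53 − 5.65)/1.59 = -0.0755; E_B = (-0.2695 − (-0.0755))/√2 = -0.1372.
E_A − E_B = -1.3705 − (-0.1372) = -1.2333 ≈ -1.23.

-1.23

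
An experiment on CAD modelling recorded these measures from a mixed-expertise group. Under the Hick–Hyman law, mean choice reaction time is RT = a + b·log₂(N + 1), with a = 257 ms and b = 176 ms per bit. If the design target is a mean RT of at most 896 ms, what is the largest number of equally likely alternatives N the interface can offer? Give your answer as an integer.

Set 257 + 176·log₂(N + 1) ≤ 896.
log₂(N + 1) ≤ (896 − 257) / 176 = 3.6307.
N + 1 ≤ 2^3.6307 = 12.3865.
N ≤ 11.3865, so the largest integer N is 11.

11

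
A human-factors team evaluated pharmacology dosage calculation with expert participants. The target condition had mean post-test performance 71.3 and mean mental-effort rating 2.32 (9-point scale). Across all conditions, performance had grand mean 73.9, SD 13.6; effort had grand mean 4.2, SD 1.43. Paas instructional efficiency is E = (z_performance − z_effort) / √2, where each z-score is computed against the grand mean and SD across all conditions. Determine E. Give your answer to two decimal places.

0.79

z_performance = (71.3 − 73.9) / 13.6 = -2.6000 / 13.6 = -0.1912.
z_effort = (2.32 − 4.2) / 1.43 = -1.8800 / 1.43 = -1.3147.
z_P − z_E = -0.1912 − (-1.3147) = 1.1235.
E = 1.1235 / √2 = 1.1235 / 1.41421 = 0.7944 ≈ 0.79.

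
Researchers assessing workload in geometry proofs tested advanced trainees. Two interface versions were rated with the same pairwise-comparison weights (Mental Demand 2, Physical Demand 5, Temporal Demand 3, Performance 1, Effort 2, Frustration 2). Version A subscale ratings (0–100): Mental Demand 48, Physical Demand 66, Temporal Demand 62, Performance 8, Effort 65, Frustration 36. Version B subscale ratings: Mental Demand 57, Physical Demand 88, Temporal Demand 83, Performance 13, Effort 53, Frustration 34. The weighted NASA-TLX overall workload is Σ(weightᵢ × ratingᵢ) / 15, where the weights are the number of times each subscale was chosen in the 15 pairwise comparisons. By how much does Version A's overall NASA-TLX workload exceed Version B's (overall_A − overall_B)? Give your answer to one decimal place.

Version A weighted sum = 2·48 + 5·66 + 3·62 + 1·8 + 2·65 + 2·36 = 96 + 330 + 186 + 8 + 130 + 72 = 822; overall_A = 822/15 = 54.8000.
Version B weighted sum = 2·57 + 5·88 + 3·83 + 1·13 + 2·53 + 2·34 = 114 + 440 + 249 + 13 + 106 + 68 = 990; overall_B = 990/15 = 66.0000.
Difference = 54.8000 − 66.0000 = -11.2000 ≈ -11.2.

-11.2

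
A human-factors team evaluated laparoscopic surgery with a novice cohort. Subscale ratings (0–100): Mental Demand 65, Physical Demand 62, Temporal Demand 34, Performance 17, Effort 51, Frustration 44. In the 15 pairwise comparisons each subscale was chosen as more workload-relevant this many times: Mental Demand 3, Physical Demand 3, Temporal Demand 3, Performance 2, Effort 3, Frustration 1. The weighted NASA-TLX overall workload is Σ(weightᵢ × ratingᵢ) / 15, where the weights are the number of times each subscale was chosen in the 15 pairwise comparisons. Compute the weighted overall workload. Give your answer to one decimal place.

47.6

The tallies are the weights (they sum to 15).
Weighted sum = 3·65 + 3·62 + 3·34 + 2·17 + 3·51 + 1·44
            = 195 + 186 + 102 + 34 + 153 + 44 = 714.
Overall workload = 714 / 15 = 47.6000 ≈ 47.6.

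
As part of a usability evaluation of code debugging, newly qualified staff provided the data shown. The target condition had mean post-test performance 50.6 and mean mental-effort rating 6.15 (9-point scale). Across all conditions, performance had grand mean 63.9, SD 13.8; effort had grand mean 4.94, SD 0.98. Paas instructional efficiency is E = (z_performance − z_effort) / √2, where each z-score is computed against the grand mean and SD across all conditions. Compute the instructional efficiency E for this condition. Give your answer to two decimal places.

-1.55

z_performance = (50.6 − 63.9) / 13.8 = -13.3000 / 13.8 = -0.9638.
z_effort = (6.15 − 4.94) / 0.98 = 1.2100 / 0.98 = 1.2347.
z_P − z_E = -0.9638 − 1.2347 = -2.1985.
E = -2.1985 / √2 = -2.1985 / 1.41421 = -1.5546 ≈ -1.55.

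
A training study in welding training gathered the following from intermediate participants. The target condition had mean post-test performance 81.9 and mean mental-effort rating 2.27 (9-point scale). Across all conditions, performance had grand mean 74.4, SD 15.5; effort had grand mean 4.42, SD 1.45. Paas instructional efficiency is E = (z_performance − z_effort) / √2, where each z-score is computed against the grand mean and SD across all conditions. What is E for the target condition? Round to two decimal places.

1.39

z_performance = (81.9 − 74.4) / 15.5 = 7.5000 / 15.5 = 0.4839.
z_effort = (2.27 − 4.42) / 1.45 = -2.1500 / 1.45 = -1.4828.
z_P − z_E = 0.4839 − (-1.4828) = 1.9667.
E = 1.9667 / √2 = 1.9667 / 1.41421 = 1.3907 ≈ 1.39.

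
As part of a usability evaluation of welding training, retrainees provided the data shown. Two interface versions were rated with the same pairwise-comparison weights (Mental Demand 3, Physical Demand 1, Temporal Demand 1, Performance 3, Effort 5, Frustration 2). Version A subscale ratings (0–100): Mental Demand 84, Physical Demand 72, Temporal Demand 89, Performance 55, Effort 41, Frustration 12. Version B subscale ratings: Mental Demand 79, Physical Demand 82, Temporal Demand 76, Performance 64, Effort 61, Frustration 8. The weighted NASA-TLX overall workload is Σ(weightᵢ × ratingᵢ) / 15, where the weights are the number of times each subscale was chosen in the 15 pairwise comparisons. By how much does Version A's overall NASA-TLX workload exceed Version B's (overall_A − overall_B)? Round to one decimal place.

-6.7

Version A weighted sum = 3·84 + 1·72 + 1·89 + 3·55 + 5·41 + 2·12 = 252 + 72 + 89 + 165 + 205 + 24 = 807; overall_A = 807/15 = 53.8000.
Version B weighted sum = 3·79 + 1·82 + 1·76 + 3·64 + 5·61 + 2·8 = 237 + 82 + 76 + 192 + 305 + 16 = 908; overall_B = 908/15 = 60.5333.
Difference = 53.8000 − 60.5333 = -6.7333 ≈ -6.7.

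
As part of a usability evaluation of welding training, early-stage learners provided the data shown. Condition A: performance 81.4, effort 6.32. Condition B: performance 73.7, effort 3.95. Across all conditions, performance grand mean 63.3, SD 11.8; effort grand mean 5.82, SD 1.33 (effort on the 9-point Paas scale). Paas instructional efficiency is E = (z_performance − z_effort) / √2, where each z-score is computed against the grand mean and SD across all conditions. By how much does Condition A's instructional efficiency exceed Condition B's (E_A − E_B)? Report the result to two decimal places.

Condition A: z_P = (81.4 − 63.3)/11.8 = 1.5339; z_E = (6.32 − 5.82)/1.33 = 0.3759; E_A = (1.5339 − 0.3759)/√2 = 0.8188.
Condition B: z_P = (73.7 − 63.3)/11.8 = 0.8814; z_E = (3.95 − 5.82)/1.33 = -1.4060; E_B = (0.8814 − (-1.4060))/√2 = 1.6174.
E_A − E_B = 0.8188 − 1.6174 = -0.7986 ≈ -0.80.

-0.80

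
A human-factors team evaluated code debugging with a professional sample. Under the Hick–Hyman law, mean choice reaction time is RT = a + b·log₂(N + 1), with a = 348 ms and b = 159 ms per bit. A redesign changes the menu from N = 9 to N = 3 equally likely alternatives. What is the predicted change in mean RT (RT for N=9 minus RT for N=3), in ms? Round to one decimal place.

210.2

RT(9) = 348 + 159·log₂(10) = 348 + 159·3.3219 = 876.1821 ms.
RT(3) = 348 + 159·log₂(4) = 348 + 159·2.0000 = 666.0000 ms.
Difference = 876.1821 − 666.0000 = 210.1821 ≈ 210.2 ms.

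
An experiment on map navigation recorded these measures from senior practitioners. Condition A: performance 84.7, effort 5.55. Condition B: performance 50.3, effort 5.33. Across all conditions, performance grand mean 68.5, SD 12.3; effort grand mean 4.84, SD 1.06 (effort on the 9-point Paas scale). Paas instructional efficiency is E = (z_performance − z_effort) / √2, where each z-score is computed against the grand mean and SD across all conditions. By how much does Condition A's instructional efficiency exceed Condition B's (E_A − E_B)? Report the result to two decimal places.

1.83

Condition A: z_P = (84.7 − 68.5)/12.3 = 1.3171; z_E = (5.55 − 4.84)/1.06 = 0.6698; E_A = (1.3171 − 0.6698)/√2 = 0.4577.
Condition B: z_P = (50.3 − 68.5)/12.3 = -1.4797; z_E = (5.33 − 4.84)/1.06 = 0.4623; E_B = (-1.4797 − 0.4623)/√2 = -1.3732.
E_A − E_B = 0.4577 − (-1.3732) = 1.8309 ≈ 1.83.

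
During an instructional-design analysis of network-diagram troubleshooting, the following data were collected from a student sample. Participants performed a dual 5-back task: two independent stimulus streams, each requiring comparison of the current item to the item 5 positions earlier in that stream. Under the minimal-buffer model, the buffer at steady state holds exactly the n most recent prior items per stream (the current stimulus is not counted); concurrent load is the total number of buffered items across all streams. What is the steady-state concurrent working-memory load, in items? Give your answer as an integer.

Each stream's buffer holds its 5 most recent prior items.
Two independent streams: 2 × 5 = 10 buffered items at steady state.

10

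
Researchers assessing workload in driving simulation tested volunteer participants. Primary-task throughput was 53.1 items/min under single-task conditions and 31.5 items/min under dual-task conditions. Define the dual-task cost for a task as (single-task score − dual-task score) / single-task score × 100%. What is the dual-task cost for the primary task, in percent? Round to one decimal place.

40.7

Cost = (53.1 − 31.5) / 53.1 × 100%
     = 21.6000 / 53.1 × 100% = 40.6780%.
≈ 40.7%.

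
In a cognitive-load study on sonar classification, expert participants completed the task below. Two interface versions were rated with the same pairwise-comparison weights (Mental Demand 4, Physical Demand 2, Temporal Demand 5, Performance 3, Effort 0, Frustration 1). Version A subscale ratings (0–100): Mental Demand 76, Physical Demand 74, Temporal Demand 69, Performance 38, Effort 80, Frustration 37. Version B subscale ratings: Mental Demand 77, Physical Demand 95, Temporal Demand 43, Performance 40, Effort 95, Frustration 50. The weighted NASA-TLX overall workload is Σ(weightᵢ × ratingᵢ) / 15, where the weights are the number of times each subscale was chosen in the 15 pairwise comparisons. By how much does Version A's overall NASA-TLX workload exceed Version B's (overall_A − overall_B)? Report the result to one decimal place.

Version A weighted sum = 4·76 + 2·74 + 5·69 + 3·38 + 0·80 + 1·37 = 304 + 148 + 345 + 114 + 0 + 37 = 948; overall_A = 948/15 = 63.2000.
Version B weighted sum = 4·77 + 2·95 + 5·43 + 3·40 + 0·95 + 1·50 = 308 + 190 + 215 + 120 + 0 + 50 = 883; overall_B = 883/15 = 58.8667.
Difference = 63.2000 − 58.8667 = 4.3333 ≈ 4.3.

4.3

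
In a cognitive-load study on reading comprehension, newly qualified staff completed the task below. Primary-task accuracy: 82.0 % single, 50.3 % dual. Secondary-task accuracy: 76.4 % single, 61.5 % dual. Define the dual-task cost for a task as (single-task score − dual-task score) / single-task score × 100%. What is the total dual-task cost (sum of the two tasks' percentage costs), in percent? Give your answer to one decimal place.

58.2

Primary cost = (82.0 − 50.3) / 82.0 × 100% = 38.6585%.
Secondary cost = (76.4 − 61.5) / 76.4 × 100% = 19.5026%.
Total = 38.6585% + 19.5026% = 58.1611% ≈ 58.2%.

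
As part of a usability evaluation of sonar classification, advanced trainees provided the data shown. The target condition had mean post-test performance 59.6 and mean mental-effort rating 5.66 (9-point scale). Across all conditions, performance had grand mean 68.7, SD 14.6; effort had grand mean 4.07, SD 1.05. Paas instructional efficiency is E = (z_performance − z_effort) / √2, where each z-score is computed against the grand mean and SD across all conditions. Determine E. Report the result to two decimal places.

-1.51

z_performance = (59.6 − 68.7) / 14.6 = -9.1000 / 14.6 = -0.6233.
z_effort = (5.66 − 4.07) / 1.05 = 1.5900 / 1.05 = 1.5143.
z_P − z_E = -0.6233 − 1.5143 = -2.1376.
E = -2.1376 / √2 = -2.1376 / 1.41421 = -1.5115 ≈ -1.51.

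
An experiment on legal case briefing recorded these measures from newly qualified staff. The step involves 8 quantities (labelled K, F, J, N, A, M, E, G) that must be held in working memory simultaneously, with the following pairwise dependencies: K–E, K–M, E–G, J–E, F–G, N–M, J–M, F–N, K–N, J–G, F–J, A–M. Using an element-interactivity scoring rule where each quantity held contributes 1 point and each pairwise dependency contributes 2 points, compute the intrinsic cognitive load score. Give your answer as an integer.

Count of quantities held simultaneously: 8.
Count of pairwise dependencies listed: 12.
Element contribution: 8 × 1 = 8.
Interaction contribution: 12 × 2 = 24.
Intrinsic load = 8 + 24 = 32.

32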